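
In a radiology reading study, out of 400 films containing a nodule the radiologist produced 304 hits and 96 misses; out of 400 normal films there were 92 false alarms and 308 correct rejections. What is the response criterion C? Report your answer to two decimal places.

H = 304/400 = 0.7600
FA = 92/400 = 0.2300
z(H) = 0.706
z(FA) = -0.739
c = −½·[z(H) + z(FA)] = −0.5 × (0.706 + (-0.739)) = 0.0165
c > 0: the radiologist has a conservative response bias.

C = 0.02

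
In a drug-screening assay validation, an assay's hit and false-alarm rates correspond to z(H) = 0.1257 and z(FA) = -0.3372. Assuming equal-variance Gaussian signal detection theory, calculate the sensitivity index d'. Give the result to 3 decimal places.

d' = z(H) − z(FA) = 0.1257 − (-0.3372) = 0.4629

d' = 0.463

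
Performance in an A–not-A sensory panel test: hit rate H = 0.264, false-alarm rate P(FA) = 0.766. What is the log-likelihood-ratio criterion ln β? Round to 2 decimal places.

ln β = 0.06

z(H) = z(0.264) = -0.631
z(FA) = z(0.766) = 0.726
ln β = −½·[z(H)² − z(FA)²] = −0.5 × (0.398 − 0.527) = 0.0645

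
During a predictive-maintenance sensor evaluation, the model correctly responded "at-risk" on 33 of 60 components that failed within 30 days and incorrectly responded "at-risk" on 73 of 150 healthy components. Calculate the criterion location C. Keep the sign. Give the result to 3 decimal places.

C = -0.046

H = 33/60 = 0.5500
FA = 73/150 = 0.4867
Φ⁻¹(H) = 0.1257
Φ⁻¹(FA) = -0.0333
c = −½·[z(H) + z(FA)] = −0.5 × (0.1257 + (-0.0333)) = -0.0462
c < 0: the model has a liberal response bias.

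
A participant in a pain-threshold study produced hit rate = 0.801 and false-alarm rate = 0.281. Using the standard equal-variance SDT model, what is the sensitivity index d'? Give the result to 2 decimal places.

d' = 1.43

Φ⁻¹(0.801) = 0.8452, Φ⁻¹(0.281) = -0.5799
d' = z(H) − z(FA) = 0.8452 − (-0.5799) = 1.4251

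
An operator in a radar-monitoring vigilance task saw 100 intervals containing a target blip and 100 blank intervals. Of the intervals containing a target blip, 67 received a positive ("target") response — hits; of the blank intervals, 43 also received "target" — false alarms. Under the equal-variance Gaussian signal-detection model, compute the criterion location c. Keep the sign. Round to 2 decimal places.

c = -0.13

H = 67/100 = 0.6700
FA = 43/100 = 0.4300
z(H) = z(0.6700) = 0.440
z(FA) = z(0.4300) = -0.176
c = −½·[z(H) + z(FA)] = −0.5 × (0.440 + (-0.176)) = -0.132
c < 0: the operator has a liberal response bias.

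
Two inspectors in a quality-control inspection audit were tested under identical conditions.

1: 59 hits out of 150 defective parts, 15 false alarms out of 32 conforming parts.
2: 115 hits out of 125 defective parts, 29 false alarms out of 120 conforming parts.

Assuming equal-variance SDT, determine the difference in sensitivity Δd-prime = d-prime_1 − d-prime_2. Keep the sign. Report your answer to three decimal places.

Δd-prime = -2.298

1: z(0.3933) = -0.2707, z(0.4688) = -0.0783, d' = -0.1924
2: z(0.9200) = 1.4051, z(0.2417) = -0.7008, d' = 2.1059
Δd' = d'_1 − d'_2 = -0.1924 − 2.1059 = -2.2983
2 has the higher sensitivity.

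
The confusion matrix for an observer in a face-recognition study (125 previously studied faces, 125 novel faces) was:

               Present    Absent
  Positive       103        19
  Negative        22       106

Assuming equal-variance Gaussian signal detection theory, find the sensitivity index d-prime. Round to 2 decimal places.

d-prime = 1.96

H = 103/125 = 0.8240
FA = 19/125 = 0.1520
z(H) = z(0.8240) = 0.9307
z(FA) = z(0.1520) = -1.0279
d' = z(H) − z(FA) = 0.9307 − (-1.0279) = 1.9586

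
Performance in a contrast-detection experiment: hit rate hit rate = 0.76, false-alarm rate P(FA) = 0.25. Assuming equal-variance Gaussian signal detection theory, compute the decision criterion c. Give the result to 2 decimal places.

z(0.76) = 0.7063, z(0.25) = -0.6745
c = −½·[z(H) + z(FA)] = −0.5 × (0.7063 + (-0.6745)) = -0.0159

c = -0.02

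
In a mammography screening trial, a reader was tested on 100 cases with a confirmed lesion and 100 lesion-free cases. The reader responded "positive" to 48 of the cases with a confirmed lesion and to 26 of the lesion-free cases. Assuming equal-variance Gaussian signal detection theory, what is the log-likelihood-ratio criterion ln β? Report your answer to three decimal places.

ln β = 0.206

H = 48/100 = 0.4800
FA = 26/100 = 0.2600
z(H) = z(0.4800) = -0.0502
z(FA) = z(0.2600) = -0.6433
ln β = −½·[z(H)² − z(FA)²] = −0.5 × (0.0025 − 0.4138) = 0.20565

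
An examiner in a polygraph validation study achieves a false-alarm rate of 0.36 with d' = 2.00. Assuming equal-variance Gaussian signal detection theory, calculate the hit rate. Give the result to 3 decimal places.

hit rate = 0.950

z(false-alarm rate) = z(0.36) = -0.3585
z(H) = z(FA) + d' = -0.3585 + 2.00 = 1.6415
hit rate = Φ(1.6415) = 0.9497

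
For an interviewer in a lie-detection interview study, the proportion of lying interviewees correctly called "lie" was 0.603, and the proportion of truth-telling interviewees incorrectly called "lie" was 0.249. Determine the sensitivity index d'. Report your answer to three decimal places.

z(H) = z(0.603) = 0.2611
z(FA) = z(0.249) = -0.6776
d' = z(H) − z(FA) = 0.2611 − (-0.6776) = 0.9387

d' = 0.939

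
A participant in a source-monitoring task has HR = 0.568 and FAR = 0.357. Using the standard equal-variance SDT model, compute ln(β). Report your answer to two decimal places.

ln β = 0.05

z(H) = 0.171
z(FA) = -0.366
ln β = −½·[z(H)² − z(FA)²] = −0.5 × (0.029 − 0.134) = 0.0525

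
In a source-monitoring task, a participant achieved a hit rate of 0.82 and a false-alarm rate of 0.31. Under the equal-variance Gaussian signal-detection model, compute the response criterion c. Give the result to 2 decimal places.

Φ⁻¹(H) = Φ⁻¹(0.82) = 0.915
Φ⁻¹(FA) = Φ⁻¹(0.31) = -0.496
c = −½·[z(H) + z(FA)] = −0.5 × (0.915 + (-0.496)) = -0.2095
c < 0: the participant has a liberal response bias.

c = -0.21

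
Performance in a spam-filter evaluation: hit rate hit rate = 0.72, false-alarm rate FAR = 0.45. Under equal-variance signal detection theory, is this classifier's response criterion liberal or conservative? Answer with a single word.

liberal

z(H) = 0.583, z(FA) = -0.126
c = −½·(z(H) + z(FA)) = -0.2285
c < 0 → liberal criterion (biased toward responding “yes”).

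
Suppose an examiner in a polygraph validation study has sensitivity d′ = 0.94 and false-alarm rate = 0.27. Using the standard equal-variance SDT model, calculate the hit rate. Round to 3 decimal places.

hit rate = 0.628

z(false-alarm rate) = z(0.27) = -0.6128
z(H) = z(FA) + d' = -0.6128 + 0.94 = 0.3272
hit rate = Φ(0.3272) = 0.6282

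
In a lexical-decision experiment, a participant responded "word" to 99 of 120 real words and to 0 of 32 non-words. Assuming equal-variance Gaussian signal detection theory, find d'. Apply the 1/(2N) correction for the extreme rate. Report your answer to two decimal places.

The false-alarm rate is 0/32 = 0, so apply the 1/(2N) correction: FA → 1/(2·32) = 0.01562.
z(H) = z(0.82500) = 0.935
z(FA) = z(0.01562) = -2.154
d' = 0.935 − (-2.154) = 3.089

d' = 3.09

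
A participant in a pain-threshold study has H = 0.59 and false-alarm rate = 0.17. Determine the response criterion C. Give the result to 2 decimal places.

z(H) = z(0.59) = 0.228
z(FA) = z(0.17) = -0.954
c = −½·[z(H) + z(FA)] = −0.5 × (0.228 + (-0.954)) = 0.363

C = 0.36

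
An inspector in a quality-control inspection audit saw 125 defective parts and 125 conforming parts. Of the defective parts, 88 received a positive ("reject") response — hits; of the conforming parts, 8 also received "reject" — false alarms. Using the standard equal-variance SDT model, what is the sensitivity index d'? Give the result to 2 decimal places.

d' = 2.06

H = 88/125 = 0.7040
FA = 8/125 = 0.0640
z(H) = 0.5359
z(FA) = -1.5220
d' = z(H) − z(FA) = 0.5359 − (-1.5220) = 2.0579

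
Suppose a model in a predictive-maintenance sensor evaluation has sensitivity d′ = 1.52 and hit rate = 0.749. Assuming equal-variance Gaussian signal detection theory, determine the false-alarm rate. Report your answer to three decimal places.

z(hit rate) = z(0.749) = 0.6713
z(FA) = z(H) − d' = 0.6713 − 1.52 = -0.8487
false-alarm rate = Φ(-0.8487) = 0.1980

false-alarm rate = 0.198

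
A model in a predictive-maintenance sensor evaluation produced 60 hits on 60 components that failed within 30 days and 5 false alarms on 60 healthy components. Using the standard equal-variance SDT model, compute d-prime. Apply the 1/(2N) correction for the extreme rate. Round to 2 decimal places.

d-prime = 3.78

The hit rate is 60/60 = 1, so apply the 1/(2N) correction: H → 1 − 1/(2·60) = 0.99167.
z(H) = z(0.99167) = 2.394
z(FA) = z(0.08333) = -1.383
d' = 2.394 − (-1.383) = 3.777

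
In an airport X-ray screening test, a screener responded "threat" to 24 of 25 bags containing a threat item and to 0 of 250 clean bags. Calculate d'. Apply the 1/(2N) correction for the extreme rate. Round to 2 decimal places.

d' = 4.63

The false-alarm rate is 0/250 = 0, so apply the 1/(2N) correction: FA → 1/(2·250) = 0.00200.
z(H) = z(0.96000) = 1.751
z(FA) = z(0.00200) = -2.878
d' = 1.751 − (-2.878) = 4.629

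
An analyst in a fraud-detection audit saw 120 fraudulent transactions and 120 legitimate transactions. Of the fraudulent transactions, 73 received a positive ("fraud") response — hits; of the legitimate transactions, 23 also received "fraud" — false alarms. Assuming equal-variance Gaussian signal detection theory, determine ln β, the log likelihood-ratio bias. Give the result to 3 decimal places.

ln β = 0.342

H = 73/120 = 0.6083
FA = 23/120 = 0.1917
Φ⁻¹(H) = 0.2749
Φ⁻¹(FA) = -0.8716
ln β = −½·[z(H)² − z(FA)²] = −0.5 × (0.0756 − 0.7597) = 0.34205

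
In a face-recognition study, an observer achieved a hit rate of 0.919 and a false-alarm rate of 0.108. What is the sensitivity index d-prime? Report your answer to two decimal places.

z(H) = 1.3984
z(FA) = -1.2372
d' = z(H) − z(FA) = 1.3984 − (-1.2372) = 2.6356

d-prime = 2.64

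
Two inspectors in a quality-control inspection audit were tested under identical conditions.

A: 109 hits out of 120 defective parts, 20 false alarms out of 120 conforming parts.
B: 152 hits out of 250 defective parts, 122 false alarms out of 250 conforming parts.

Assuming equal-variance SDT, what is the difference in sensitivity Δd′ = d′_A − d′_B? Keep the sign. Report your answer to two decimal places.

A: z(0.9083) = 1.330, z(0.1667) = -0.967, d' = 2.297
B: z(0.6080) = 0.274, z(0.4880) = -0.030, d' = 0.304
Δd' = d'_A − d'_B = 2.297 − 0.304 = 1.993
A has the higher sensitivity.

Δd′ = 1.99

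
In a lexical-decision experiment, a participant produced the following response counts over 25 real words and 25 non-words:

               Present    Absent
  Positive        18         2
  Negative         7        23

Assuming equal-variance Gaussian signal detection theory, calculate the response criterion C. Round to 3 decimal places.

C = 0.411

H = 18/25 = 0.7200
FA = 2/25 = 0.0800
z(0.7200) = 0.5828, z(0.0800) = -1.4051
c = −½·[z(H) + z(FA)] = −0.5 × (0.5828 + (-1.4051)) = 0.41115
c > 0: the participant has a conservative response bias.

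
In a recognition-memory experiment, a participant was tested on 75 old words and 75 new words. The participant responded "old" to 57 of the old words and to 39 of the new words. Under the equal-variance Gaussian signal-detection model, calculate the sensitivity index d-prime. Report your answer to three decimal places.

H = 57/75 = 0.7600
FA = 39/75 = 0.5200
Φ⁻¹(H) = Φ⁻¹(0.7600) = 0.7063
Φ⁻¹(FA) = Φ⁻¹(0.5200) = 0.0502
d' = z(H) − z(FA) = 0.7063 − 0.0502 = 0.6561

d-prime = 0.656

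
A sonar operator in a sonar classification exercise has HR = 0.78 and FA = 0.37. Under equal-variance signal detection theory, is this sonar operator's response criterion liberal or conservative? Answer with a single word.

z(H) = 0.772, z(FA) = -0.332
c = −½·(z(H) + z(FA)) = -0.220
c < 0 → liberal criterion (biased toward responding “yes”).

liberal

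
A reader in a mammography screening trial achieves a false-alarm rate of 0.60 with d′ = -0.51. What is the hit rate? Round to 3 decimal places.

hit rate = 0.399

z(false-alarm rate) = z(0.60) = 0.2533
z(H) = z(FA) + d' = 0.2533 + (-0.51) = -0.2567
hit rate = Φ(-0.2567) = 0.3987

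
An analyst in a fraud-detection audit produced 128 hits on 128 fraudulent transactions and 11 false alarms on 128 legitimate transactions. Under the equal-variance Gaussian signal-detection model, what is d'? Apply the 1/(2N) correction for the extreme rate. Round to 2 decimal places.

The hit rate is 128/128 = 1, so apply the 1/(2N) correction: H → 1 − 1/(2·128) = 0.99609.
z(H) = z(0.99609) = 2.660
z(FA) = z(0.08594) = -1.366
d' = 2.660 − (-1.366) = 4.026

d' = 4.03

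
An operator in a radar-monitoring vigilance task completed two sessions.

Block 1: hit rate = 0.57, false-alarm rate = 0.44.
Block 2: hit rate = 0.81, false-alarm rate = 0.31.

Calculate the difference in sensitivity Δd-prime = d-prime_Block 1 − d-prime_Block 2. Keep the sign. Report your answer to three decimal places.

Block 1: z(0.57) = 0.1764, z(0.44) = -0.1510, d' = 0.3274
Block 2: z(0.81) = 0.8779, z(0.31) = -0.4959, d' = 1.3738
Δd' = d'_Block 1 − d'_Block 2 = 0.3274 − 1.3738 = -1.0464
Block 2 has the higher sensitivity.

Δd-prime = -1.046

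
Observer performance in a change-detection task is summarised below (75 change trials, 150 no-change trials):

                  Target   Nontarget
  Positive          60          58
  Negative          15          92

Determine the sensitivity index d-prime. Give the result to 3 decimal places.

H = 60/75 = 0.8000
FA = 58/150 = 0.3867
z(H) = 0.8416
z(FA) = -0.2879
d' = z(H) − z(FA) = 0.8416 − (-0.2879) = 1.1295

d-prime = 1.130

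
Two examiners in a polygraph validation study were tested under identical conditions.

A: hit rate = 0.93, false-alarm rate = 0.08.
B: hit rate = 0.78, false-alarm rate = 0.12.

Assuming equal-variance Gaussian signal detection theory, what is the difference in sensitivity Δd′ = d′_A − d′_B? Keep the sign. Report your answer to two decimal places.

A: z(0.93) = 1.476, z(0.08) = -1.405, d' = 2.881
B: z(0.78) = 0.772, z(0.12) = -1.175, d' = 1.947
Δd' = d'_A − d'_B = 2.881 − 1.947 = 0.934
A has the higher sensitivity.

Δd′ = 0.93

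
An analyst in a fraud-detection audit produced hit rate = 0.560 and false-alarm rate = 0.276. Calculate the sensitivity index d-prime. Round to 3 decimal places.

d-prime = 0.746

Φ⁻¹(0.560) = 0.1510, Φ⁻¹(0.276) = -0.5948
d' = z(H) − z(FA) = 0.1510 − (-0.5948) = 0.7458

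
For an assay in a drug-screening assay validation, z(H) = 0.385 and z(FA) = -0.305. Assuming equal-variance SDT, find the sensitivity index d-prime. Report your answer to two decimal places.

d' = z(H) − z(FA) = 0.385 − (-0.305) = 0.690

d-prime = 0.69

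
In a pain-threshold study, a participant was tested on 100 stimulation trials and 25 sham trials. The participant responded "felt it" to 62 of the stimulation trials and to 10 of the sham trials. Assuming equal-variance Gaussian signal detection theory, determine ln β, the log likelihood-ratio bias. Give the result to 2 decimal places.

H = 62/100 = 0.6200
FA = 10/25 = 0.4000
z(0.6200) = 0.305, z(0.4000) = -0.253
ln β = −½·[z(H)² − z(FA)²] = −0.5 × (0.093 − 0.064) = -0.0145

ln β = -0.01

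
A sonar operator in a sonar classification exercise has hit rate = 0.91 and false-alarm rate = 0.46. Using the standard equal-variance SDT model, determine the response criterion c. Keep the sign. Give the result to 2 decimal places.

z(H) = z(0.91) = 1.3408
z(FA) = z(0.46) = -0.1004
c = −½·[z(H) + z(FA)] = −0.5 × (1.3408 + (-0.1004)) = -0.6202

c = -0.62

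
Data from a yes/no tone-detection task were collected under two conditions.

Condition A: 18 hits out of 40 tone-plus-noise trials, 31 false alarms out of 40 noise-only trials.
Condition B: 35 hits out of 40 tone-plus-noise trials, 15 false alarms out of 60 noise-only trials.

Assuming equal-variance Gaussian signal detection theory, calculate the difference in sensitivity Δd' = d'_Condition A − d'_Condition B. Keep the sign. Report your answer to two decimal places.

Condition A: z(0.4500) = -0.126, z(0.7750) = 0.755, d' = -0.881
Condition B: z(0.8750) = 1.150, z(0.2500) = -0.674, d' = 1.824
Δd' = d'_Condition A − d'_Condition B = -0.881 − 1.824 = -2.705
Condition B has the higher sensitivity.

Δd' = -2.71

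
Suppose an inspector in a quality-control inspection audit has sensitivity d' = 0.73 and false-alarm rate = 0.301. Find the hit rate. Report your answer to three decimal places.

z(false-alarm rate) = z(0.301) = -0.5215
z(H) = z(FA) + d' = -0.5215 + 0.73 = 0.2085
hit rate = Φ(0.2085) = 0.5826

hit rate = 0.583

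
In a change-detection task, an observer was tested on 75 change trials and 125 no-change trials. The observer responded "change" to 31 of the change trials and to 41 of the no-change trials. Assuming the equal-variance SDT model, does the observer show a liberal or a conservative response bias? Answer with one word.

conservative

z(H) = -0.219, z(FA) = -0.445
c = −½·(z(H) + z(FA)) = 0.332
c > 0 → conservative criterion (biased toward responding “no”).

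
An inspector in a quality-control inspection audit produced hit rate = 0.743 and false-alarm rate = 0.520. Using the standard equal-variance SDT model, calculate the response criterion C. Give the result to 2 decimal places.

Φ⁻¹(H) = 0.653
Φ⁻¹(FA) = 0.050
c = −½·[z(H) + z(FA)] = −0.5 × (0.653 + 0.050) = -0.3515
c < 0: the inspector has a liberal response bias.

C = -0.35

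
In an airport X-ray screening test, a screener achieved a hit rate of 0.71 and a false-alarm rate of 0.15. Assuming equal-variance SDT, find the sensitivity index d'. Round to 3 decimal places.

Φ⁻¹(0.71) = 0.5534, Φ⁻¹(0.15) = -1.0364
d' = z(H) − z(FA) = 0.5534 − (-1.0364) = 1.5898

d' = 1.590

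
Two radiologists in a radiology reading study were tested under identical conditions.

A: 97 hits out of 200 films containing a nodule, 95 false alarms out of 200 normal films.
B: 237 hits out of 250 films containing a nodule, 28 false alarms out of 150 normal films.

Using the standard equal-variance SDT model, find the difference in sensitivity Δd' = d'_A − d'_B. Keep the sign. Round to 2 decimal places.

A: z(0.4850) = -0.038, z(0.4750) = -0.063, d' = 0.025
B: z(0.9480) = 1.626, z(0.1867) = -0.890, d' = 2.516
Δd' = d'_A − d'_B = 0.025 − 2.516 = -2.491
B has the higher sensitivity.

Δd' = -2.49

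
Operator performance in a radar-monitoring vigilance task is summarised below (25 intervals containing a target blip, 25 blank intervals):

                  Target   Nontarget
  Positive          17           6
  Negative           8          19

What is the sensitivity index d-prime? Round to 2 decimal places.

H = 17/25 = 0.6800
FA = 6/25 = 0.2400
z(H) = z(0.6800) = 0.468
z(FA) = z(0.2400) = -0.706
d' = z(H) − z(FA) = 0.468 − (-0.706) = 1.174

d-prime = 1.17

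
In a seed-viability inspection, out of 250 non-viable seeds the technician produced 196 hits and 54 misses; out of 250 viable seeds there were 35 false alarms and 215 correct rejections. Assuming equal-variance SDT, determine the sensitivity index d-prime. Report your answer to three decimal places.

H = 196/250 = 0.7840
FA = 35/250 = 0.1400
z(H) = z(0.7840) = 0.7858
z(FA) = z(0.1400) = -1.0803
d' = z(H) − z(FA) = 0.7858 − (-1.0803) = 1.8661

d-prime = 1.866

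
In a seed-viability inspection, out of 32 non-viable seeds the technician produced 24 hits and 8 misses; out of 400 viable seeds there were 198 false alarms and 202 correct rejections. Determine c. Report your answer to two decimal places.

H = 24/32 = 0.7500
FA = 198/400 = 0.4950
Φ⁻¹(0.7500) = 0.674, Φ⁻¹(0.4950) = -0.013
c = −½·[z(H) + z(FA)] = −0.5 × (0.674 + (-0.013)) = -0.3305

c = -0.33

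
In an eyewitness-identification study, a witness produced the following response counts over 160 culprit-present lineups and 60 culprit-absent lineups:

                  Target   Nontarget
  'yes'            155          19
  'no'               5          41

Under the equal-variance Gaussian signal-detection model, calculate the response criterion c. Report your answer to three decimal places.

c = -0.693

H = 155/160 = 0.9688
FA = 19/60 = 0.3167
Φ⁻¹(H) = Φ⁻¹(0.9688) = 1.8634
Φ⁻¹(FA) = Φ⁻¹(0.3167) = -0.4769
c = −½·[z(H) + z(FA)] = −0.5 × (1.8634 + (-0.4769)) = -0.69325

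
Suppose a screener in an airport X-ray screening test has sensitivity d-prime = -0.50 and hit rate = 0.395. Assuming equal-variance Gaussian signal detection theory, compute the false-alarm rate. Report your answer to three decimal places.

z(hit rate) = z(0.395) = -0.2663
z(FA) = z(H) − d' = -0.2663 − (-0.50) = 0.2337
false-alarm rate = Φ(0.2337) = 0.5924

false-alarm rate = 0.592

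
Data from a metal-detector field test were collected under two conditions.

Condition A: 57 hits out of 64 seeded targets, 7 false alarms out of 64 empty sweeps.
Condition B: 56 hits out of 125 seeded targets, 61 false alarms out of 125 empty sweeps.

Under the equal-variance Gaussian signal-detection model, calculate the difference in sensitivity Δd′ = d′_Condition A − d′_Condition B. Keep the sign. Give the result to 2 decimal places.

Condition A: z(0.8906) = 1.230, z(0.1094) = -1.230, d' = 2.460
Condition B: z(0.4480) = -0.131, z(0.4880) = -0.030, d' = -0.101
Δd' = d'_Condition A − d'_Condition B = 2.460 − (-0.101) = 2.561
Condition A has the higher sensitivity.

Δd′ = 2.56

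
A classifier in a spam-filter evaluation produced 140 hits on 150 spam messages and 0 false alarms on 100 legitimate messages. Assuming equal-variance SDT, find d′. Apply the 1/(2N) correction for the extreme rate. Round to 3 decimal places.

The false-alarm rate is 0/100 = 0, so apply the 1/(2N) correction: FA → 1/(2·100) = 0.00500.
z(H) = z(0.93333) = 1.5011
z(FA) = z(0.00500) = -2.5758
d' = 1.5011 − (-2.5758) = 4.0769

d′ = 4.077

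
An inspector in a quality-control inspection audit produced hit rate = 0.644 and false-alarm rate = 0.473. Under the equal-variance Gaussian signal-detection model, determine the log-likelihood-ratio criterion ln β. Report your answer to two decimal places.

ln β = -0.07

z(0.644) = 0.369, z(0.473) = -0.068
ln β = −½·[z(H)² − z(FA)²] = −0.5 × (0.136 − 0.005) = -0.0655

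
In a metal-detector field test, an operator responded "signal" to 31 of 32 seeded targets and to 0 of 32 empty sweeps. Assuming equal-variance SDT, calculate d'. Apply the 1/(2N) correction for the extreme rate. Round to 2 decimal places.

The false-alarm rate is 0/32 = 0, so apply the 1/(2N) correction: FA → 1/(2·32) = 0.01562.
z(H) = z(0.96875) = 1.863
z(FA) = z(0.01562) = -2.154
d' = 1.863 − (-2.154) = 4.017

d' = 4.02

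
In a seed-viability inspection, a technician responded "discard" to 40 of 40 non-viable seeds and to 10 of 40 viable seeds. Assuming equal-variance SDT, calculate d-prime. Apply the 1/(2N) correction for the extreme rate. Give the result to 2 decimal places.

d-prime = 2.92

The hit rate is 40/40 = 1, so apply the 1/(2N) correction: H → 1 − 1/(2·40) = 0.98750.
z(H) = z(0.98750) = 2.241
z(FA) = z(0.25000) = -0.674
d' = 2.241 − (-0.674) = 2.915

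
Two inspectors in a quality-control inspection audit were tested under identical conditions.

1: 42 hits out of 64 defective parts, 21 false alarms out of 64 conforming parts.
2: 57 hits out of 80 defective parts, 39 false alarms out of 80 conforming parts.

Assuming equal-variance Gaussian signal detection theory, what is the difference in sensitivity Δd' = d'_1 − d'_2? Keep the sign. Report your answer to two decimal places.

Δd' = 0.26

1: z(0.6562) = 0.402, z(0.3281) = -0.445, d' = 0.847
2: z(0.7125) = 0.561, z(0.4875) = -0.031, d' = 0.592
Δd' = d'_1 − d'_2 = 0.847 − 0.592 = 0.255
1 has the higher sensitivity.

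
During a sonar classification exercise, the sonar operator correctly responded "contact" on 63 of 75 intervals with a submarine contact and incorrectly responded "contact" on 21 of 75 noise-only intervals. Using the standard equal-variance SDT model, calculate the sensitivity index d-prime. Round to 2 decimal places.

d-prime = 1.58

H = 63/75 = 0.8400
FA = 21/75 = 0.2800
z(H) = 0.9945
z(FA) = -0.5828
d' = z(H) − z(FA) = 0.9945 − (-0.5828) = 1.5773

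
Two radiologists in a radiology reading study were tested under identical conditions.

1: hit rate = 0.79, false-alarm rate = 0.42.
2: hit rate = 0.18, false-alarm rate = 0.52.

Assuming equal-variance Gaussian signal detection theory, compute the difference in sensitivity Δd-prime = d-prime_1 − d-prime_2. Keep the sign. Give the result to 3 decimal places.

1: z(0.79) = 0.8064, z(0.42) = -0.2019, d' = 1.0083
2: z(0.18) = -0.9154, z(0.52) = 0.0502, d' = -0.9656
Δd' = d'_1 − d'_2 = 1.0083 − (-0.9656) = 1.9739
1 has the higher sensitivity.

Δd-prime = 1.974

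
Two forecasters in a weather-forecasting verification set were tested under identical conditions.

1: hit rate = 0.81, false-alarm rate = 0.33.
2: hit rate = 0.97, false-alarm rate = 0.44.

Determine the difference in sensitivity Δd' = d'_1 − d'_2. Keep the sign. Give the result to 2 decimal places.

1: z(0.81) = 0.878, z(0.33) = -0.440, d' = 1.318
2: z(0.97) = 1.881, z(0.44) = -0.151, d' = 2.032
Δd' = d'_1 − d'_2 = 1.318 − 2.032 = -0.714
2 has the higher sensitivity.

Δd' = -0.71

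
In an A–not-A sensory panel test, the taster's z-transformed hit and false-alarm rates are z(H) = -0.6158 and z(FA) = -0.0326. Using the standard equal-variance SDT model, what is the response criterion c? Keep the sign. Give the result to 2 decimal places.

c = 0.32

c = −½·[z(H) + z(FA)] = −½·(-0.6158 + (-0.0326)) = 0.3242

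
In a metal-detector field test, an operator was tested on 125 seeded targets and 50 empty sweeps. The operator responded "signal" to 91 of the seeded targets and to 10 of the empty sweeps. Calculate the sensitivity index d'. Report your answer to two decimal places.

H = 91/125 = 0.7280
FA = 10/50 = 0.2000
Φ⁻¹(H) = Φ⁻¹(0.7280) = 0.6068
Φ⁻¹(FA) = Φ⁻¹(0.2000) = -0.8416
d' = z(H) − z(FA) = 0.6068 − (-0.8416) = 1.4484

d' = 1.45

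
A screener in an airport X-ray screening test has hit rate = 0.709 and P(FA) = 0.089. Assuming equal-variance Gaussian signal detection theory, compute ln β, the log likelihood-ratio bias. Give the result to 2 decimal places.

Φ⁻¹(H) = 0.550
Φ⁻¹(FA) = -1.347
ln β = −½·[z(H)² − z(FA)²] = −0.5 × (0.303 − 1.814) = 0.7555

ln β = 0.76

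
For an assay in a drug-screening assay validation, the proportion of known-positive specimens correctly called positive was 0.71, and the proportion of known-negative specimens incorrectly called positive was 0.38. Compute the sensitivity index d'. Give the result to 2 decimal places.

d' = 0.86

z(H) = z(0.71) = 0.553
z(FA) = z(0.38) = -0.305
d' = z(H) − z(FA) = 0.553 − (-0.305) = 0.858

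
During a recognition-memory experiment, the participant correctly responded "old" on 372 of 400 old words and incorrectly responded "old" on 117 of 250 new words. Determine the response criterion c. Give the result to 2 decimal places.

H = 372/400 = 0.9300
FA = 117/250 = 0.4680
z(H) = z(0.9300) = 1.4758
z(FA) = z(0.4680) = -0.0803
c = −½·[z(H) + z(FA)] = −0.5 × (1.4758 + (-0.0803)) = -0.69775

c = -0.70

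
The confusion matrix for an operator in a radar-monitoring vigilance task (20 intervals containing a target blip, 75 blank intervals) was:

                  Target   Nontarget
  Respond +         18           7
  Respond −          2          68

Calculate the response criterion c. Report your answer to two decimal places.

H = 18/20 = 0.9000
FA = 7/75 = 0.0933
Φ⁻¹(H) = Φ⁻¹(0.9000) = 1.2816
Φ⁻¹(FA) = Φ⁻¹(0.0933) = -1.3207
c = −½·[z(H) + z(FA)] = −0.5 × (1.2816 + (-1.3207)) = 0.01955

c = 0.02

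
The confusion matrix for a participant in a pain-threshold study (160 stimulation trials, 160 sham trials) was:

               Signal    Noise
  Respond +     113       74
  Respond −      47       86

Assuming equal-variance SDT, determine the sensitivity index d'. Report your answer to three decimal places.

H = 113/160 = 0.7063
FA = 74/160 = 0.4625
Φ⁻¹(H) = Φ⁻¹(0.7063) = 0.5426
Φ⁻¹(FA) = Φ⁻¹(0.4625) = -0.0941
d' = z(H) − z(FA) = 0.5426 − (-0.0941) = 0.6367

d' = 0.637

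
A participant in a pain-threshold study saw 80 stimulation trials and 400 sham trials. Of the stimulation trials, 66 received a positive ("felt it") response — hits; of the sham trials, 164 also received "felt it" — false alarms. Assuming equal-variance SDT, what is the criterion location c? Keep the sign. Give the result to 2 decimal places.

c = -0.35

H = 66/80 = 0.8250
FA = 164/400 = 0.4100
Φ⁻¹(H) = 0.9346
Φ⁻¹(FA) = -0.2275
c = −½·[z(H) + z(FA)] = −0.5 × (0.9346 + (-0.2275)) = -0.35355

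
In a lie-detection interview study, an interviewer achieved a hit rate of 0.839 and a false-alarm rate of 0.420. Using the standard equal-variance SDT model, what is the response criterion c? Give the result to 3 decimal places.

Φ⁻¹(H) = 0.9904
Φ⁻¹(FA) = -0.2019
c = −½·[z(H) + z(FA)] = −0.5 × (0.9904 + (-0.2019)) = -0.39425

c = -0.394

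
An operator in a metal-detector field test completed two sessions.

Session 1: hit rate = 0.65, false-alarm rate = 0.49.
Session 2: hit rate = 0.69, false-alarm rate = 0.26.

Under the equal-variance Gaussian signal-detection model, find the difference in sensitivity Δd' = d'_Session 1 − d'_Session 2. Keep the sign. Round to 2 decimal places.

Session 1: z(0.65) = 0.385, z(0.49) = -0.025, d' = 0.410
Session 2: z(0.69) = 0.496, z(0.26) = -0.643, d' = 1.139
Δd' = d'_Session 1 − d'_Session 2 = 0.410 − 1.139 = -0.729
Session 2 has the higher sensitivity.

Δd' = -0.73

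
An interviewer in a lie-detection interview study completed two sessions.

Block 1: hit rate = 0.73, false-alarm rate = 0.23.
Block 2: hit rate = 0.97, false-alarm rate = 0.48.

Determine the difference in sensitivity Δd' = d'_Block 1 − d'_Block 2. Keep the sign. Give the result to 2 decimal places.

Block 1: z(0.73) = 0.613, z(0.23) = -0.739, d' = 1.352
Block 2: z(0.97) = 1.881, z(0.48) = -0.050, d' = 1.931
Δd' = d'_Block 1 − d'_Block 2 = 1.352 − 1.931 = -0.579
Block 2 has the higher sensitivity.

Δd' = -0.58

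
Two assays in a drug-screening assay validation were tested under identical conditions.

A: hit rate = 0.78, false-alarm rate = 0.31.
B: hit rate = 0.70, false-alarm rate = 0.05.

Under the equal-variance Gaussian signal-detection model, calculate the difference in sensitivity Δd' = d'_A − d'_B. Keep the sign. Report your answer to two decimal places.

Δd' = -0.90

A: z(0.78) = 0.772, z(0.31) = -0.496, d' = 1.268
B: z(0.70) = 0.524, z(0.05) = -1.645, d' = 2.169
Δd' = d'_A − d'_B = 1.268 − 2.169 = -0.901
B has the higher sensitivity.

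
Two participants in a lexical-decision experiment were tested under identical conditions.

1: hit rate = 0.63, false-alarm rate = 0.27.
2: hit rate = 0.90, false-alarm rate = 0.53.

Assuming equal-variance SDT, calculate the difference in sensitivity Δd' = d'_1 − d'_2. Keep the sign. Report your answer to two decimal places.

Δd' = -0.26

1: z(0.63) = 0.332, z(0.27) = -0.613, d' = 0.945
2: z(0.90) = 1.282, z(0.53) = 0.075, d' = 1.207
Δd' = d'_1 − d'_2 = 0.945 − 1.207 = -0.262
2 has the higher sensitivity.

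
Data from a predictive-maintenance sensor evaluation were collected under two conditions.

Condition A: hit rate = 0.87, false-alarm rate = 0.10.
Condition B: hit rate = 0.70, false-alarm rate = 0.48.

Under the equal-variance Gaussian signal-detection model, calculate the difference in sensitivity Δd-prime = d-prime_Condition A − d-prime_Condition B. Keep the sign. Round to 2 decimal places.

Δd-prime = 1.83

Condition A: z(0.87) = 1.126, z(0.10) = -1.282, d' = 2.408
Condition B: z(0.70) = 0.524, z(0.48) = -0.050, d' = 0.574
Δd' = d'_Condition A − d'_Condition B = 2.408 − 0.574 = 1.834
Condition A has the higher sensitivity.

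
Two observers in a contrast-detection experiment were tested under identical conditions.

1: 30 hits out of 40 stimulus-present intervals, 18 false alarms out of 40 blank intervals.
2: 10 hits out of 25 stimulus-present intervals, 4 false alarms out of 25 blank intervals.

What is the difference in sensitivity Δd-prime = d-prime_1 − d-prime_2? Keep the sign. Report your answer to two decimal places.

1: z(0.7500) = 0.674, z(0.4500) = -0.126, d' = 0.800
2: z(0.4000) = -0.253, z(0.1600) = -0.994, d' = 0.741
Δd' = d'_1 − d'_2 = 0.800 − 0.741 = 0.059
1 has the higher sensitivity.

Δd-prime = 0.06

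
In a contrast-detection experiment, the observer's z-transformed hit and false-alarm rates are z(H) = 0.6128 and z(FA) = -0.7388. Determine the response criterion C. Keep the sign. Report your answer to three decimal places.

c = −½·[z(H) + z(FA)] = −½·(0.6128 + (-0.7388)) = 0.0630
c > 0: the observer has a conservative response bias.

C = 0.063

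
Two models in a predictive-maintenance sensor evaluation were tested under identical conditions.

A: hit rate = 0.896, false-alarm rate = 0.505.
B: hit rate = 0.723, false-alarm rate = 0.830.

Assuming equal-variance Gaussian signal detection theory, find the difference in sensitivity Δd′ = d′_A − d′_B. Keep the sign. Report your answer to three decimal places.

A: z(0.896) = 1.2591, z(0.505) = 0.0125, d' = 1.2466
B: z(0.723) = 0.5918, z(0.830) = 0.9542, d' = -0.3624
Δd' = d'_A − d'_B = 1.2466 − (-0.3624) = 1.6090
A has the higher sensitivity.

Δd′ = 1.609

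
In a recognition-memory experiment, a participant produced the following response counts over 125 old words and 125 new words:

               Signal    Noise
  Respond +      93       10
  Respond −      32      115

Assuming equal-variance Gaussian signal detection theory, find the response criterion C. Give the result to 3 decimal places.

H = 93/125 = 0.7440
FA = 10/125 = 0.0800
z(0.7440) = 0.6557, z(0.0800) = -1.4051
c = −½·[z(H) + z(FA)] = −0.5 × (0.6557 + (-1.4051)) = 0.3747

C = 0.375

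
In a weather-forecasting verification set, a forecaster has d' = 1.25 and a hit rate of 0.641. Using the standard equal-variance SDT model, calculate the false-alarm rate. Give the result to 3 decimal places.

z(hit rate) = z(0.641) = 0.3611
z(FA) = z(H) − d' = 0.3611 − 1.25 = -0.8889
false-alarm rate = Φ(-0.8889) = 0.1870

false-alarm rate = 0.187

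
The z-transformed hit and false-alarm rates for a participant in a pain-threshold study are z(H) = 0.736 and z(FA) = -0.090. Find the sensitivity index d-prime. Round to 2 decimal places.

d-prime = 0.83

d' = z(H) − z(FA) = 0.736 − (-0.090) = 0.826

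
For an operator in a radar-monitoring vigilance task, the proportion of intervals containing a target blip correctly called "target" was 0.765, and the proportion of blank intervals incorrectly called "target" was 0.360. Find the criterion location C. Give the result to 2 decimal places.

z(0.765) = 0.7225, z(0.360) = -0.3585
c = −½·[z(H) + z(FA)] = −0.5 × (0.7225 + (-0.3585)) = -0.1820

C = -0.18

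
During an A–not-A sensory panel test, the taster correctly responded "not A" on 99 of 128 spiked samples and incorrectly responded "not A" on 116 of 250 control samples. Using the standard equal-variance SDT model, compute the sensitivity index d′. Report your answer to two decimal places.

d′ = 0.84

H = 99/128 = 0.7734
FA = 116/250 = 0.4640
z(H) = z(0.7734) = 0.7501
z(FA) = z(0.4640) = -0.0904
d' = z(H) − z(FA) = 0.7501 − (-0.0904) = 0.8405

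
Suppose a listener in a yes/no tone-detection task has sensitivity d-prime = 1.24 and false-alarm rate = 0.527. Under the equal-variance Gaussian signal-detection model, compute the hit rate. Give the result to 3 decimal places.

z(false-alarm rate) = z(0.527) = 0.0677
z(H) = z(FA) + d' = 0.0677 + 1.24 = 1.3077
hit rate = Φ(1.3077) = 0.9045

hit rate = 0.905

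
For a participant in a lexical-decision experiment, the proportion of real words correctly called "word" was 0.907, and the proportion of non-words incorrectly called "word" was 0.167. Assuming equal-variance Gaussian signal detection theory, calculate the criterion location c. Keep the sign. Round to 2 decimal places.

c = -0.18

Φ⁻¹(H) = Φ⁻¹(0.907) = 1.3225
Φ⁻¹(FA) = Φ⁻¹(0.167) = -0.9661
c = −½·[z(H) + z(FA)] = −0.5 × (1.3225 + (-0.9661)) = -0.1782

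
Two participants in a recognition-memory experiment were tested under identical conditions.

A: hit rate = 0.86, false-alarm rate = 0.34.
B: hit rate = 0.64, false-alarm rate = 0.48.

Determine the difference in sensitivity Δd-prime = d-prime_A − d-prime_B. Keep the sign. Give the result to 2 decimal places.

Δd-prime = 1.08

A: z(0.86) = 1.080, z(0.34) = -0.412, d' = 1.492
B: z(0.64) = 0.358, z(0.48) = -0.050, d' = 0.408
Δd' = d'_A − d'_B = 1.492 − 0.408 = 1.084
A has the higher sensitivity.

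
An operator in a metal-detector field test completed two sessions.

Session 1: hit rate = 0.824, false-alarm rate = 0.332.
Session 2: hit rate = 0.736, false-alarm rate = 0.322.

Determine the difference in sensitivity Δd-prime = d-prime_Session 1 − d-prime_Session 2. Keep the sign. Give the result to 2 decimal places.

Δd-prime = 0.27

Session 1: z(0.824) = 0.931, z(0.332) = -0.434, d' = 1.365
Session 2: z(0.736) = 0.631, z(0.322) = -0.462, d' = 1.093
Δd' = d'_Session 1 − d'_Session 2 = 1.365 − 1.093 = 0.272
Session 1 has the higher sensitivity.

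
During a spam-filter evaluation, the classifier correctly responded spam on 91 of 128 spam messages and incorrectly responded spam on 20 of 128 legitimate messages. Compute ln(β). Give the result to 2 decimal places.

H = 91/128 = 0.7109
FA = 20/128 = 0.1562
z(0.7109) = 0.556, z(0.1562) = -1.010
ln β = −½·[z(H)² − z(FA)²] = −0.5 × (0.309 − 1.020) = 0.3555

ln β = 0.36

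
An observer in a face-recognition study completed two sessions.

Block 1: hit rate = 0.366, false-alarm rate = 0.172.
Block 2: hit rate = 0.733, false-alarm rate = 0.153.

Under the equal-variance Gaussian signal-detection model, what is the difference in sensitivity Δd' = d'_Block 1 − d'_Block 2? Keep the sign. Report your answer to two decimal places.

Block 1: z(0.366) = -0.342, z(0.172) = -0.946, d' = 0.604
Block 2: z(0.733) = 0.622, z(0.153) = -1.024, d' = 1.646
Δd' = d'_Block 1 − d'_Block 2 = 0.604 − 1.646 = -1.042
Block 2 has the higher sensitivity.

Δd' = -1.04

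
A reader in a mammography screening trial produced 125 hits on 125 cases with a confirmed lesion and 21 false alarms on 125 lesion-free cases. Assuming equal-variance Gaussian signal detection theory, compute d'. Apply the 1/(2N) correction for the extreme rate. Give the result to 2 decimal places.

d' = 3.61

The hit rate is 125/125 = 1, so apply the 1/(2N) correction: H → 1 − 1/(2·125) = 0.99600.
z(H) = z(0.99600) = 2.652
z(FA) = z(0.16800) = -0.962
d' = 2.652 − (-0.962) = 3.614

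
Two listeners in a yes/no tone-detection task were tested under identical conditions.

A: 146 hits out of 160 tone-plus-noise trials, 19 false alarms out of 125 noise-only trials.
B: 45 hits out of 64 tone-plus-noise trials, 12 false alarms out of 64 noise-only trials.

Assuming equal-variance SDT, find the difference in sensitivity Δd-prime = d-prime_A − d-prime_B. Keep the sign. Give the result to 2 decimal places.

Δd-prime = 0.96

A: z(0.9125) = 1.356, z(0.1520) = -1.028, d' = 2.384
B: z(0.7031) = 0.533, z(0.1875) = -0.887, d' = 1.420
Δd' = d'_A − d'_B = 2.384 − 1.420 = 0.964
A has the higher sensitivity.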